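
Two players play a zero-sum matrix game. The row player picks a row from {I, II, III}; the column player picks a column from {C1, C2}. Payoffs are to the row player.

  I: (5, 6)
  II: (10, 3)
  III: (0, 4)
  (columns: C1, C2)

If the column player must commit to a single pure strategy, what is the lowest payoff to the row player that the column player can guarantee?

Column maxima: C1 → 10, C2 → 6.
The smallest of these is 6.

6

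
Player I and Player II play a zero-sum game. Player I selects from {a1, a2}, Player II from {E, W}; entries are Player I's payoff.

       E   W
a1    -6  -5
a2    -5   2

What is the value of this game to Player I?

Row minima: a1 → -6, a2 → -5; maximin = -5.
Column maxima: E → -5, W → 2; minimax = -5.
Since maximin = minimax = -5, there is a saddle point and the value is -5.

-5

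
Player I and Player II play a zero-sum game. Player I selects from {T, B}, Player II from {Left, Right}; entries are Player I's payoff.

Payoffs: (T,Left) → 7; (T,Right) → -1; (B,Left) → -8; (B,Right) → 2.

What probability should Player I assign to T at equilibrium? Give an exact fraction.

Row minima: T → -1, B → -8; maximin = -1.
Column maxima: Left → 7, Right → 2; minimax = 2.
-1 ≠ 2, so there is no saddle point; optimal play is mixed.
Let Player I play T with probability p. Expected payoff against Left: 7p + (-8)(1−p) = 15p − 8; against Right: (-1)p + 2(1−p) = −3p + 2.
Setting these equal: 15p − 8 = −3p + 2 ⇒ 18p = 10 ⇒ p = 5/9, and the value is (15)·(5/9) − 8 = 1/3.
For Player II: with q = P(Left), equating T's and B's payoffs gives 8q − 1 = −10q + 2 ⇒ q = 1/6.

5/9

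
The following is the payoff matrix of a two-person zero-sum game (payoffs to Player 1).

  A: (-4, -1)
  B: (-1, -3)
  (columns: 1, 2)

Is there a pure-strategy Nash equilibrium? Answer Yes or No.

No

Row minima: A → -4, B → -3; maximin = -3.
Column maxima: 1 → -1, 2 → -1; minimax = -1.
-3 ≠ -1, so no pure-strategy equilibrium exists.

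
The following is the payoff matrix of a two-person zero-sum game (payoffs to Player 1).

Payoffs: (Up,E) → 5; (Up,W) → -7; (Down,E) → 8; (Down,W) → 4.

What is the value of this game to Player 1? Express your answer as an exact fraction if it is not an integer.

4

Row minima: Up → -7, Down → 4; maximin = 4.
Column maxima: E → 8, W → 4; minimax = 4.
Since maximin = minimax = 4, there is a saddle point and the value is 4.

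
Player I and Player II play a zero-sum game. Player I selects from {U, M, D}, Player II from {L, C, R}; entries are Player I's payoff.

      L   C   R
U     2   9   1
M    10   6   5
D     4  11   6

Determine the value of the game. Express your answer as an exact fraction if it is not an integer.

40/7

Row minima: U → 1, M → 5, D → 4; maximin = 5.
Column maxima: L → 10, C → 11, R → 6; minimax = 6.
5 ≠ 6, so there is no saddle point; optimal play is mixed.
U is strictly dominated by D, so Player I never plays it.
C is strictly dominated by R (it gives Player I strictly more in every row), so Player II never plays it.
On the remaining 2×2 (M, D vs L, R):
Let Player I play M with probability p. Expected payoff against L: 10p + 4(1−p) = 6p + 4; against R: 5p + 6(1−p) = −p + 6.
Setting these equal: 6p + 4 = −p + 6 ⇒ 7p = 2 ⇒ p = 2/7, and the value is (6)·(2/7) + 4 = 40/7.
For Player II: with q = P(L), equating M's and D's payoffs gives 5q + 5 = −2q + 6 ⇒ q = 1/7.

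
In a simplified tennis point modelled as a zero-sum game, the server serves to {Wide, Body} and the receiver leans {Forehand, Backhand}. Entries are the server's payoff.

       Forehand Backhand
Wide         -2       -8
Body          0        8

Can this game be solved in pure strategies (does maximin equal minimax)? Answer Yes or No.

Row minima: Wide → -8, Body → 0; maximin = 0.
Column maxima: Forehand → 0, Backhand → 8; minimax = 0.
maximin = minimax = 0, so a saddle point exists.

Yes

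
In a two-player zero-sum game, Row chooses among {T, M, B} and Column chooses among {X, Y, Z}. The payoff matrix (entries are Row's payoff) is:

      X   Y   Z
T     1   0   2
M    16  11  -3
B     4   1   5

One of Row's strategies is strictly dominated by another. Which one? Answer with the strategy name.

T

B gives a strictly higher payoff than T against every column: 4 > 1, 1 > 0, 5 > 2.
So T is strictly dominated and Row never plays it.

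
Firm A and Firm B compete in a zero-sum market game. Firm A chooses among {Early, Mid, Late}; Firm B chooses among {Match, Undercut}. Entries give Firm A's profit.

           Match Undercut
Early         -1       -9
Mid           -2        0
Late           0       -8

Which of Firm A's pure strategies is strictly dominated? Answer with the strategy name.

Late gives a strictly higher payoff than Early against every column: 0 > -1, -8 > -9.
So Early is strictly dominated and Firm A never plays it.

Early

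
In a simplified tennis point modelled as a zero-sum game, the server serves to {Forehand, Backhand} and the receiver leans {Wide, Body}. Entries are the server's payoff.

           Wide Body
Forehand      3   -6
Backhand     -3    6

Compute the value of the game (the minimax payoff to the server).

0

Row minima: Forehand → -6, Backhand → -3; maximin = -3.
Column maxima: Wide → 3, Body → 6; minimax = 3.
-3 ≠ 3, so there is no saddle point; optimal play is mixed.
Let the server play Forehand with probability p. Expected payoff against Wide: 3p + (-3)(1−p) = 6p − 3; against Body: (-6)p + 6(1−p) = −12p + 6.
Setting these equal: 6p − 3 = −12p + 6 ⇒ 18p = 9 ⇒ p = 1/2, and the value is (6)·(1/2) − 3 = 0.
For the receiver: with q = P(Wide), equating Forehand's and Backhand's payoffs gives 9q − 6 = −9q + 6 ⇒ q = 2/3.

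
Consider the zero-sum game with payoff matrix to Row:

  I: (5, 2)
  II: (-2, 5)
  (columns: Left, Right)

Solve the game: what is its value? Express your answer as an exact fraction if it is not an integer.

29/10

Row minima: I → 2, II → -2; maximin = 2.
Column maxima: Left → 5, Right → 5; minimax = 5.
2 ≠ 5, so there is no saddle point; optimal play is mixed.
Let Row play I with probability p. Expected payoff against Left: 5p + (-2)(1−p) = 7p − 2; against Right: 2p + 5(1−p) = −3p + 5.
Setting these equal: 7p − 2 = −3p + 5 ⇒ 10p = 7 ⇒ p = 7/10, and the value is (7)·(7/10) − 2 = 29/10.
For Column: with q = P(Left), equating I's and II's payoffs gives 3q + 2 = −7q + 5 ⇒ q = 3/10.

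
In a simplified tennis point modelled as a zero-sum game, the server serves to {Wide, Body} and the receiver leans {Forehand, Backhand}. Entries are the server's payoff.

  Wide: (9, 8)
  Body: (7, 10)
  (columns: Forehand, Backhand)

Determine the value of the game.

Row minima: Wide → 8, Body → 7; maximin = 8.
Column maxima: Forehand → 9, Backhand → 10; minimax = 9.
8 ≠ 9, so there is no saddle point; optimal play is mixed.
Let the server play Wide with probability p. Expected payoff against Forehand: 9p + 7(1−p) = 2p + 7; against Backhand: 8p + 10(1−p) = −2p + 10.
Setting these equal: 2p + 7 = −2p + 10 ⇒ 4p = 3 ⇒ p = 3/4, and the value is (2)·(3/4) + 7 = 17/2.
For the receiver: with q = P(Forehand), equating Wide's and Body's payoffs gives q + 8 = −3q + 10 ⇒ q = 1/2.

17/2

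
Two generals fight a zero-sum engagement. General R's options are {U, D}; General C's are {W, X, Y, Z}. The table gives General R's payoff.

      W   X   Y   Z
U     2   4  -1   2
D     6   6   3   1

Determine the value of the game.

Row minima: U → -1, D → 1; maximin = 1.
Column maxima: W → 6, X → 6, Y → 3, Z → 2; minimax = 2.
1 ≠ 2, so there is no saddle point; optimal play is mixed.
W is strictly dominated by Y (it gives General R strictly more in every row), so General C never plays it.
X is strictly dominated by Y (it gives General R strictly more in every row), so General C never plays it.
On the remaining 2×2 (U, D vs Y, Z):
Let General R play U with probability p. Expected payoff against Y: (-1)p + 3(1−p) = −4p + 3; against Z: 2p + 1(1−p) = p + 1.
Setting these equal: −4p + 3 = p + 1 ⇒ −5p = -2 ⇒ p = 2/5, and the value is (-4)·(2/5) + 3 = 7/5.
For General C: with q = P(Y), equating U's and D's payoffs gives −3q + 2 = 2q + 1 ⇒ q = 1/5.

7/5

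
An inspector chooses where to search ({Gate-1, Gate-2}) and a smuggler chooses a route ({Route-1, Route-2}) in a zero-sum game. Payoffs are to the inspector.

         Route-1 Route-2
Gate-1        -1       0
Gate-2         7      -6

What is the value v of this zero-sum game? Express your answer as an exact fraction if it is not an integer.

Row minima: Gate-1 → -1, Gate-2 → -6; maximin = -1.
Column maxima: Route-1 → 7, Route-2 → 0; minimax = 0.
-1 ≠ 0, so there is no saddle point; optimal play is mixed.
Let the inspector play Gate-1 with probability p. Expected payoff against Route-1: (-1)p + 7(1−p) = −8p + 7; against Route-2: 0p + (-6)(1−p) = 6p − 6.
Setting these equal: −8p + 7 = 6p − 6 ⇒ −14p = -13 ⇒ p = 13/14, and the value is (-8)·(13/14) + 7 = -3/7.
For the smuggler: with q = P(Route-1), equating Gate-1's and Gate-2's payoffs gives −q = 13q − 6 ⇒ q = 3/7.

-3/7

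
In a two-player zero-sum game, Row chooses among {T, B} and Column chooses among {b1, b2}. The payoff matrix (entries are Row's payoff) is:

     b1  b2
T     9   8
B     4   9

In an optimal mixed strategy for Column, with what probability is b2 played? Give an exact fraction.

5/6

Row minima: T → 8, B → 4; maximin = 8.
Column maxima: b1 → 9, b2 → 9; minimax = 9.
8 ≠ 9, so there is no saddle point; optimal play is mixed.
Let Row play T with probability p. Expected payoff against b1: 9p + 4(1−p) = 5p + 4; against b2: 8p + 9(1−p) = −p + 9.
Setting these equal: 5p + 4 = −p + 9 ⇒ 6p = 5 ⇒ p = 5/6, and the value is (5)·(5/6) + 4 = 49/6.
For Column: with q = P(b1), equating T's and B's payoffs gives q + 8 = −5q + 9 ⇒ q = 1/6.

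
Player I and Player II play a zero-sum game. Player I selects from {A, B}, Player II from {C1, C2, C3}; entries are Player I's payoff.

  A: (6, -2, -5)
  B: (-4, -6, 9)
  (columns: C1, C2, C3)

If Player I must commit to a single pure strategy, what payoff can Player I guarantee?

-5

Row minima: A → -5, B → -6.
The best of these is -5.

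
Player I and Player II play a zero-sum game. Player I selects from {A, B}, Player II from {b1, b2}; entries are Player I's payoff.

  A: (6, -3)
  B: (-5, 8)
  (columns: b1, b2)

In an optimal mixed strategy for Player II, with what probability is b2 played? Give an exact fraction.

1/2

Row minima: A → -3, B → -5; maximin = -3.
Column maxima: b1 → 6, b2 → 8; minimax = 6.
-3 ≠ 6, so there is no saddle point; optimal play is mixed.
Let Player I play A with probability p. Expected payoff against b1: 6p + (-5)(1−p) = 11p − 5; against b2: (-3)p + 8(1−p) = −11p + 8.
Setting these equal: 11p − 5 = −11p + 8 ⇒ 22p = 13 ⇒ p = 13/22, and the value is (11)·(13/22) − 5 = 3/2.
For Player II: with q = P(b1), equating A's and B's payoffs gives 9q − 3 = −13q + 8 ⇒ q = 1/2.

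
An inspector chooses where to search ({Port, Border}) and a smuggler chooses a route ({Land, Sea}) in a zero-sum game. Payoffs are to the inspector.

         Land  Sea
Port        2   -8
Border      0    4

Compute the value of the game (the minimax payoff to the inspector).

Row minima: Port → -8, Border → 0; maximin = 0.
Column maxima: Land → 2, Sea → 4; minimax = 2.
0 ≠ 2, so there is no saddle point; optimal play is mixed.
Let the inspector play Port with probability p. Expected payoff against Land: 2p + 0(1−p) = 2p; against Sea: (-8)p + 4(1−p) = −12p + 4.
Setting these equal: 2p = −12p + 4 ⇒ 14p = 4 ⇒ p = 2/7, and the value is (2)·(2/7) = 4/7.
For the smuggler: with q = P(Land), equating Port's and Border's payoffs gives 10q − 8 = −4q + 4 ⇒ q = 6/7.

4/7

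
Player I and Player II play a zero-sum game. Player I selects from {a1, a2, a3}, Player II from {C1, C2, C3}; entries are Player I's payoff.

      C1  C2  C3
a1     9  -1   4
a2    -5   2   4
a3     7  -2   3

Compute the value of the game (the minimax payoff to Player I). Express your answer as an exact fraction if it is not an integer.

13/17

Row minima: a1 → -1, a2 → -5, a3 → -2; maximin = -1.
Column maxima: C1 → 9, C2 → 2, C3 → 4; minimax = 2.
-1 ≠ 2, so there is no saddle point; optimal play is mixed.
a3 is strictly dominated by a1, so Player I never plays it.
C3 is strictly dominated by C2 (it gives Player I strictly more in every row), so Player II never plays it.
On the remaining 2×2 (a1, a2 vs C1, C2):
Let Player I play a1 with probability p. Expected payoff against C1: 9p + (-5)(1−p) = 14p − 5; against C2: (-1)p + 2(1−p) = −3p + 2.
Setting these equal: 14p − 5 = −3p + 2 ⇒ 17p = 7 ⇒ p = 7/17, and the value is (14)·(7/17) − 5 = 13/17.
For Player II: with q = P(C1), equating a1's and a2's payoffs gives 10q − 1 = −7q + 2 ⇒ q = 3/17.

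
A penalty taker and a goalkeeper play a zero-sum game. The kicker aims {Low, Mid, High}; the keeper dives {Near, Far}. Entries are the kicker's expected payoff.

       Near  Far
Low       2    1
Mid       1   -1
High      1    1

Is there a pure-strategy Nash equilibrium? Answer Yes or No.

Row minima: Low → 1, Mid → -1, High → 1; maximin = 1.
Column maxima: Near → 2, Far → 1; minimax = 1.
maximin = minimax = 1, so a saddle point exists.

Yes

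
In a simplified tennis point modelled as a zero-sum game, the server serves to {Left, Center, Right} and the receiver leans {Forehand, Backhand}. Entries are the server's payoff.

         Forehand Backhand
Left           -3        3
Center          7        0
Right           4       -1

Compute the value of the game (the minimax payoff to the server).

21/13

Row minima: Left → -3, Center → 0, Right → -1; maximin = 0.
Column maxima: Forehand → 7, Backhand → 3; minimax = 3.
0 ≠ 3, so there is no saddle point; optimal play is mixed.
Right is strictly dominated by Center, so the server never plays it.
On the remaining 2×2 (Left, Center vs Forehand, Backhand):
Let the server play Left with probability p. Expected payoff against Forehand: (-3)p + 7(1−p) = −10p + 7; against Backhand: 3p + 0(1−p) = 3p.
Setting these equal: −10p + 7 = 3p ⇒ −13p = -7 ⇒ p = 7/13, and the value is (-10)·(7/13) + 7 = 21/13.
For the receiver: with q = P(Forehand), equating Left's and Center's payoffs gives −6q + 3 = 7q ⇒ q = 3/13.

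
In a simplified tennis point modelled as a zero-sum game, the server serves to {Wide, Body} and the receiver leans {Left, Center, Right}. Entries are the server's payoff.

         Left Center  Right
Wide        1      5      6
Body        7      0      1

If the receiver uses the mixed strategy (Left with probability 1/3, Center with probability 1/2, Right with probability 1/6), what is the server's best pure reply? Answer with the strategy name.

Expected payoff of Wide: (1/3)·1 + (1/2)·5 + (1/6)·6 = 23/6.
Expected payoff of Body: (1/3)·7 + (1/2)·0 + (1/6)·1 = 5/2.
The largest is 23/6, so the server's best response is Wide.

Wide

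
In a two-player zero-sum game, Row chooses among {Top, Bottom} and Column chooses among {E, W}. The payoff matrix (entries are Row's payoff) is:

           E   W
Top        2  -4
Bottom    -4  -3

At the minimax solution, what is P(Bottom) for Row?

6/7

Row minima: Top → -4, Bottom → -4; maximin = -4.
Column maxima: E → 2, W → -3; minimax = -3.
-4 ≠ -3, so there is no saddle point; optimal play is mixed.
Let Row play Top with probability p. Expected payoff against E: 2p + (-4)(1−p) = 6p − 4; against W: (-4)p + (-3)(1−p) = −p − 3.
Setting these equal: 6p − 4 = −p − 3 ⇒ 7p = 1 ⇒ p = 1/7, and the value is (6)·(1/7) − 4 = -22/7.
For Column: with q = P(E), equating Top's and Bottom's payoffs gives 6q − 4 = −q − 3 ⇒ q = 1/7.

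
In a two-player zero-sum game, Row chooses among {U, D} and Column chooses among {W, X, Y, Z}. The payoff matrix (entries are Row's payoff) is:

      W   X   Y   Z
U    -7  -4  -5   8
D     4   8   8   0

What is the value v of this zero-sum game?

32/19

Row minima: U → -7, D → 0; maximin = 0.
Column maxima: W → 4, X → 8, Y → 8, Z → 8; minimax = 4.
0 ≠ 4, so there is no saddle point; optimal play is mixed.
X is strictly dominated by W (it gives Row strictly more in every row), so Column never plays it.
Y is strictly dominated by W (it gives Row strictly more in every row), so Column never plays it.
On the remaining 2×2 (U, D vs W, Z):
Let Row play U with probability p. Expected payoff against W: (-7)p + 4(1−p) = −11p + 4; against Z: 8p + 0(1−p) = 8p.
Setting these equal: −11p + 4 = 8p ⇒ −19p = -4 ⇒ p = 4/19, and the value is (-11)·(4/19) + 4 = 32/19.
For Column: with q = P(W), equating U's and D's payoffs gives −15q + 8 = 4q ⇒ q = 8/19.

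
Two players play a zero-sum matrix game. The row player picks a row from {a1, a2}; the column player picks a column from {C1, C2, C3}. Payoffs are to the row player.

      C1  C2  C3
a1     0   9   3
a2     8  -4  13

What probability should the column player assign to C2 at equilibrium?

8/21

Row minima: a1 → 0, a2 → -4; maximin = 0.
Column maxima: C1 → 8, C2 → 9, C3 → 13; minimax = 8.
0 ≠ 8, so there is no saddle point; optimal play is mixed.
C3 is strictly dominated by C1 (it gives the row player strictly more in every row), so the column player never plays it.
On the remaining 2×2 (a1, a2 vs C1, C2):
Let the row player play a1 with probability p. Expected payoff against C1: 0p + 8(1−p) = −8p + 8; against C2: 9p + (-4)(1−p) = 13p − 4.
Setting these equal: −8p + 8 = 13p − 4 ⇒ −21p = -12 ⇒ p = 4/7, and the value is (-8)·(4/7) + 8 = 24/7.
For the column player: with q = P(C1), equating a1's and a2's payoffs gives −9q + 9 = 12q − 4 ⇒ q = 13/21.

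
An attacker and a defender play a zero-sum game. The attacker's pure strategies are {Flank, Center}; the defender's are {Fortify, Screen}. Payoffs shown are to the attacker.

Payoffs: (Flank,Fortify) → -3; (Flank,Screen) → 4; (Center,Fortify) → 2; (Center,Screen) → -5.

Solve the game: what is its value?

Row minima: Flank → -3, Center → -5; maximin = -3.
Column maxima: Fortify → 2, Screen → 4; minimax = 2.
-3 ≠ 2, so there is no saddle point; optimal play is mixed.
Let the attacker play Flank with probability p. Expected payoff against Fortify: (-3)p + 2(1−p) = −5p + 2; against Screen: 4p + (-5)(1−p) = 9p − 5.
Setting these equal: −5p + 2 = 9p − 5 ⇒ −14p = -7 ⇒ p = 1/2, and the value is (-5)·(1/2) + 2 = -1/2.
For the defender: with q = P(Fortify), equating Flank's and Center's payoffs gives −7q + 4 = 7q − 5 ⇒ q = 9/14.

-1/2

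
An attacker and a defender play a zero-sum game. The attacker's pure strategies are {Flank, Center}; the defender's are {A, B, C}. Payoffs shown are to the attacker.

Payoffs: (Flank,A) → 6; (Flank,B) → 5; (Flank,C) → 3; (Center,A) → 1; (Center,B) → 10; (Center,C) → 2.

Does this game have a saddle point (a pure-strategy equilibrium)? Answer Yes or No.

Yes

Row minima: Flank → 3, Center → 1; maximin = 3.
Column maxima: A → 6, B → 10, C → 3; minimax = 3.
maximin = minimax = 3, so a saddle point exists.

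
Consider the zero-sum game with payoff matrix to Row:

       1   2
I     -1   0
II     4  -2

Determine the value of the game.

Row minima: I → -1, II → -2; maximin = -1.
Column maxima: 1 → 4, 2 → 0; minimax = 0.
-1 ≠ 0, so there is no saddle point; optimal play is mixed.
Let Row play I with probability p. Expected payoff against 1: (-1)p + 4(1−p) = −5p + 4; against 2: 0p + (-2)(1−p) = 2p − 2.
Setting these equal: −5p + 4 = 2p − 2 ⇒ −7p = -6 ⇒ p = 6/7, and the value is (-5)·(6/7) + 4 = -2/7.
For Column: with q = P(1), equating I's and II's payoffs gives −q = 6q − 2 ⇒ q = 2/7.

-2/7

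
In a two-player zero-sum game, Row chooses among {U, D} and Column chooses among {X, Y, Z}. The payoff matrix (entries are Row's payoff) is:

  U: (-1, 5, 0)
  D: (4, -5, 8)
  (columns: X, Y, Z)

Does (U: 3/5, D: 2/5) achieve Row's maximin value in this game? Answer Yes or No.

Yes

Against X this mix gives (3/5)·(-1) + (2/5)·4 = 1.
Against Y this mix gives (3/5)·5 + (2/5)·(-5) = 1.
Against Z this mix gives (3/5)·0 + (2/5)·8 = 16/5.
All of Column's active replies (X, Y) yield 1, and no column does worse for Row. The mix makes Column indifferent and guarantees 1, so it is optimal.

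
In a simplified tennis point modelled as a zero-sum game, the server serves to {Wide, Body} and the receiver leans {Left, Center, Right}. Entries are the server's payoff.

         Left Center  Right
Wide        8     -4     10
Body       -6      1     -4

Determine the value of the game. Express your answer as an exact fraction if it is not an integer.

Row minima: Wide → -4, Body → -6; maximin = -4.
Column maxima: Left → 8, Center → 1, Right → 10; minimax = 1.
-4 ≠ 1, so there is no saddle point; optimal play is mixed.
Right is strictly dominated by Left (it gives the server strictly more in every row), so the receiver never plays it.
On the remaining 2×2 (Wide, Body vs Left, Center):
Let the server play Wide with probability p. Expected payoff against Left: 8p + (-6)(1−p) = 14p − 6; against Center: (-4)p + 1(1−p) = −5p + 1.
Setting these equal: 14p − 6 = −5p + 1 ⇒ 19p = 7 ⇒ p = 7/19, and the value is (14)·(7/19) − 6 = -16/19.
For the receiver: with q = P(Left), equating Wide's and Body's payoffs gives 12q − 4 = −7q + 1 ⇒ q = 5/19.

-16/19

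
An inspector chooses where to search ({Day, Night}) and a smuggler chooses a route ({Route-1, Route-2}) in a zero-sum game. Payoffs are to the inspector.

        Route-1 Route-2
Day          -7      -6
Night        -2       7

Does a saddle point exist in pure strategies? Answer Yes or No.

Yes

Row minima: Day → -7, Night → -2; maximin = -2.
Column maxima: Route-1 → -2, Route-2 → 7; minimax = -2.
maximin = minimax = -2, so a saddle point exists.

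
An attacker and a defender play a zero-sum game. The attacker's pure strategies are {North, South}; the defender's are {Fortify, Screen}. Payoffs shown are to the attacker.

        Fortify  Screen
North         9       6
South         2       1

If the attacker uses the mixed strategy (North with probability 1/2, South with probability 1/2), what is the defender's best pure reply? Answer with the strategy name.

Screen

If the defender plays Fortify, the attacker's expected payoff is (1/2)·9 + (1/2)·2 = 11/2.
If the defender plays Screen, the attacker's expected payoff is (1/2)·6 + (1/2)·1 = 7/2.
The defender minimizes the attacker's payoff; the smallest is 7/2, so the best response is Screen.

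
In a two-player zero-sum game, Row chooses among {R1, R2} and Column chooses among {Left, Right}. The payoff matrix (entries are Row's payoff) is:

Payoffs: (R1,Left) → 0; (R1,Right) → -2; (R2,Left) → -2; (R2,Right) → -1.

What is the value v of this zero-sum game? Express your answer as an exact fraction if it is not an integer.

-4/3

Row minima: R1 → -2, R2 → -2; maximin = -2.
Column maxima: Left → 0, Right → -1; minimax = -1.
-2 ≠ -1, so there is no saddle point; optimal play is mixed.
Let Row play R1 with probability p. Expected payoff against Left: 0p + (-2)(1−p) = 2p − 2; against Right: (-2)p + (-1)(1−p) = −p − 1.
Setting these equal: 2p − 2 = −p − 1 ⇒ 3p = 1 ⇒ p = 1/3, and the value is (2)·(1/3) − 2 = -4/3.
For Column: with q = P(Left), equating R1's and R2's payoffs gives 2q − 2 = −q − 1 ⇒ q = 1/3.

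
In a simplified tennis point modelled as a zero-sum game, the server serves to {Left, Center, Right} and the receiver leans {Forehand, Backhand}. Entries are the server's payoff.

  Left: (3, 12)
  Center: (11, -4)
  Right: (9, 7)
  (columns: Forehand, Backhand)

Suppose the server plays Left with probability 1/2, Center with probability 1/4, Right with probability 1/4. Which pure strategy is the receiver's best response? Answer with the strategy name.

Forehand

If the receiver plays Forehand, the server's expected payoff is (1/2)·3 + (1/4)·11 + (1/4)·9 = 13/2.
If the receiver plays Backhand, the server's expected payoff is (1/2)·12 + (1/4)·(-4) + (1/4)·7 = 27/4.
The receiver minimizes the server's payoff; the smallest is 13/2, so the best response is Forehand.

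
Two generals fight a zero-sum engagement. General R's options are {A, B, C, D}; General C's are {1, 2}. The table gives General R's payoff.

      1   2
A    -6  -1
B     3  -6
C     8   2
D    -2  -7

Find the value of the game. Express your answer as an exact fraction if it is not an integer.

Row minima: A → -6, B → -6, C → 2, D → -7; maximin = 2.
Column maxima: 1 → 8, 2 → 2; minimax = 2.
Since maximin = minimax = 2, there is a saddle point and the value is 2.

2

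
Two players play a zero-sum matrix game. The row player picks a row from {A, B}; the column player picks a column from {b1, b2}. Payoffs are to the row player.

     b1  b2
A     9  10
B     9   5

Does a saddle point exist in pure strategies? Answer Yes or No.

Row minima: A → 9, B → 5; maximin = 9.
Column maxima: b1 → 9, b2 → 10; minimax = 9.
maximin = minimax = 9, so a saddle point exists.

Yes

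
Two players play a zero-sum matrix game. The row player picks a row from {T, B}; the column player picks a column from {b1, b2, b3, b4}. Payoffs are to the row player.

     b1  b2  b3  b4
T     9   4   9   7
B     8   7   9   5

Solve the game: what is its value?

29/5

Row minima: T → 4, B → 5; maximin = 5.
Column maxima: b1 → 9, b2 → 7, b3 → 9, b4 → 7; minimax = 7.
5 ≠ 7, so there is no saddle point; optimal play is mixed.
b1 is strictly dominated by b2 (it gives the row player strictly more in every row), so the column player never plays it.
b3 is strictly dominated by b2 (it gives the row player strictly more in every row), so the column player never plays it.
On the remaining 2×2 (T, B vs b2, b4):
Let the row player play T with probability p. Expected payoff against b2: 4p + 7(1−p) = −3p + 7; against b4: 7p + 5(1−p) = 2p + 5.
Setting these equal: −3p + 7 = 2p + 5 ⇒ −5p = -2 ⇒ p = 2/5, and the value is (-3)·(2/5) + 7 = 29/5.
For the column player: with q = P(b2), equating T's and B's payoffs gives −3q + 7 = 2q + 5 ⇒ q = 2/5.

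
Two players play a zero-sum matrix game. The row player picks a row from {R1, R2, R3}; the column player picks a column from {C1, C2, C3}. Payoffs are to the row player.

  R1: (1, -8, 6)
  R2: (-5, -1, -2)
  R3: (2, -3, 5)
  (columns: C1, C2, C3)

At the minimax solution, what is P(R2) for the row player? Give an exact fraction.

Row minima: R1 → -8, R2 → -5, R3 → -3; maximin = -3.
Column maxima: C1 → 2, C2 → -1, C3 → 6; minimax = -1.
-3 ≠ -1, so there is no saddle point; optimal play is mixed.
C3 is strictly dominated by C1 (it gives the row player strictly more in every row), so the column player never plays it.
With C3 eliminated, R1 is strictly dominated by R3 (R3 gives the row player strictly more in every remaining column), so the row player never plays it.
On the remaining 2×2 (R2, R3 vs C1, C2):
Let the row player play R2 with probability p. Expected payoff against C1: (-5)p + 2(1−p) = −7p + 2; against C2: (-1)p + (-3)(1−p) = 2p − 3.
Setting these equal: −7p + 2 = 2p − 3 ⇒ −9p = -5 ⇒ p = 5/9, and the value is (-7)·(5/9) + 2 = -17/9.
For the column player: with q = P(C1), equating R2's and R3's payoffs gives −4q − 1 = 5q − 3 ⇒ q = 2/9.

5/9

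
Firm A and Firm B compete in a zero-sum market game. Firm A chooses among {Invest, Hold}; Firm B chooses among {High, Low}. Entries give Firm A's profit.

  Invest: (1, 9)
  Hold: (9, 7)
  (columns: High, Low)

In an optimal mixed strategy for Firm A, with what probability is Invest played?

Row minima: Invest → 1, Hold → 7; maximin = 7.
Column maxima: High → 9, Low → 9; minimax = 9.
7 ≠ 9, so there is no saddle point; optimal play is mixed.
Let Firm A play Invest with probability p. Expected payoff against High: 1p + 9(1−p) = −8p + 9; against Low: 9p + 7(1−p) = 2p + 7.
Setting these equal: −8p + 9 = 2p + 7 ⇒ −10p = -2 ⇒ p = 1/5, and the value is (-8)·(1/5) + 9 = 37/5.
For Firm B: with q = P(High), equating Invest's and Hold's payoffs gives −8q + 9 = 2q + 7 ⇒ q = 1/5.

1/5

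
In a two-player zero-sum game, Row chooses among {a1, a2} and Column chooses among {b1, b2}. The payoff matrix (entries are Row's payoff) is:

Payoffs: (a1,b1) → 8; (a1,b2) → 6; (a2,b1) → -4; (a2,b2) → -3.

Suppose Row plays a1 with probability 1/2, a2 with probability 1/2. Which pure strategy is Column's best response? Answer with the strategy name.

If Column plays b1, Row's expected payoff is (1/2)·8 + (1/2)·(-4) = 2.
If Column plays b2, Row's expected payoff is (1/2)·6 + (1/2)·(-3) = 3/2.
Column minimizes Row's payoff; the smallest is 3/2, so the best response is b2.

b2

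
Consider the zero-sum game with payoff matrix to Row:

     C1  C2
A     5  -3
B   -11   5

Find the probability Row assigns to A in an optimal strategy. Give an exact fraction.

Row minima: A → -3, B → -11; maximin = -3.
Column maxima: C1 → 5, C2 → 5; minimax = 5.
-3 ≠ 5, so there is no saddle point; optimal play is mixed.
Let Row play A with probability p. Expected payoff against C1: 5p + (-11)(1−p) = 16p − 11; against C2: (-3)p + 5(1−p) = −8p + 5.
Setting these equal: 16p − 11 = −8p + 5 ⇒ 24p = 16 ⇒ p = 2/3, and the value is (16)·(2/3) − 11 = -1/3.
For Column: with q = P(C1), equating A's and B's payoffs gives 8q − 3 = −16q + 5 ⇒ q = 1/3.

2/3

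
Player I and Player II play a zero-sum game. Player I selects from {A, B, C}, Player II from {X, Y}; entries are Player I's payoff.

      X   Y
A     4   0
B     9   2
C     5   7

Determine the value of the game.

Row minima: A → 0, B → 2, C → 5; maximin = 5.
Column maxima: X → 9, Y → 7; minimax = 7.
5 ≠ 7, so there is no saddle point; optimal play is mixed.
A is strictly dominated by B, so Player I never plays it.
On the remaining 2×2 (B, C vs X, Y):
Let Player I play B with probability p. Expected payoff against X: 9p + 5(1−p) = 4p + 5; against Y: 2p + 7(1−p) = −5p + 7.
Setting these equal: 4p + 5 = −5p + 7 ⇒ 9p = 2 ⇒ p = 2/9, and the value is (4)·(2/9) + 5 = 53/9.
For Player II: with q = P(X), equating B's and C's payoffs gives 7q + 2 = −2q + 7 ⇒ q = 5/9.

53/9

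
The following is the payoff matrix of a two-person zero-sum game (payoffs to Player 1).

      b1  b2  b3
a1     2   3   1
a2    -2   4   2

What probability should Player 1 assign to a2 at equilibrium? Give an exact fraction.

Row minima: a1 → 1, a2 → -2; maximin = 1.
Column maxima: b1 → 2, b2 → 4, b3 → 2; minimax = 2.
1 ≠ 2, so there is no saddle point; optimal play is mixed.
b2 is strictly dominated by b1 (it gives Player 1 strictly more in every row), so Player 2 never plays it.
On the remaining 2×2 (a1, a2 vs b1, b3):
Let Player 1 play a1 with probability p. Expected payoff against b1: 2p + (-2)(1−p) = 4p − 2; against b3: 1p + 2(1−p) = −p + 2.
Setting these equal: 4p − 2 = −p + 2 ⇒ 5p = 4 ⇒ p = 4/5, and the value is (4)·(4/5) − 2 = 6/5.
For Player 2: with q = P(b1), equating a1's and a2's payoffs gives q + 1 = −4q + 2 ⇒ q = 1/5.

1/5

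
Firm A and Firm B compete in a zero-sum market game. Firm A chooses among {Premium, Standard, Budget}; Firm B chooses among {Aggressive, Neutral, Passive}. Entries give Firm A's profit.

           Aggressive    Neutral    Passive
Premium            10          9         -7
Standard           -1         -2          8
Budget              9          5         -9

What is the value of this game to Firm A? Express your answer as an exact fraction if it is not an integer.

29/13

Row minima: Premium → -7, Standard → -2, Budget → -9; maximin = -2.
Column maxima: Aggressive → 10, Neutral → 9, Passive → 8; minimax = 8.
-2 ≠ 8, so there is no saddle point; optimal play is mixed.
Budget is strictly dominated by Premium, so Firm A never plays it.
Aggressive is strictly dominated by Neutral (it gives Firm A strictly more in every row), so Firm B never plays it.
On the remaining 2×2 (Premium, Standard vs Neutral, Passive):
Let Firm A play Premium with probability p. Expected payoff against Neutral: 9p + (-2)(1−p) = 11p − 2; against Passive: (-7)p + 8(1−p) = −15p + 8.
Setting these equal: 11p − 2 = −15p + 8 ⇒ 26p = 10 ⇒ p = 5/13, and the value is (11)·(5/13) − 2 = 29/13.
For Firm B: with q = P(Neutral), equating Premium's and Standard's payoffs gives 16q − 7 = −10q + 8 ⇒ q = 15/26.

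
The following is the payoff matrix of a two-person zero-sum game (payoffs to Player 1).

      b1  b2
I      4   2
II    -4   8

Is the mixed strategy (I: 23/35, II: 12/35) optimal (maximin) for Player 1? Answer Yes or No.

No

Against b1 this mix gives (23/35)·4 + (12/35)·(-4) = 44/35.
Against b2 this mix gives (23/35)·2 + (12/35)·8 = 142/35.
Player 2 will play b1, holding Player 1 to 44/35. Shifting weight toward the row that does better against b1 would raise this floor (the equalizing mix achieves 20/7 against both b1 and b2), so the proposed strategy is not optimal.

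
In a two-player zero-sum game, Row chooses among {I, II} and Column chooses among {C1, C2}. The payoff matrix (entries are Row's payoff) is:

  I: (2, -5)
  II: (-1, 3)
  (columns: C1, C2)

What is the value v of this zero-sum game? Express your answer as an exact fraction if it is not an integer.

Row minima: I → -5, II → -1; maximin = -1.
Column maxima: C1 → 2, C2 → 3; minimax = 2.
-1 ≠ 2, so there is no saddle point; optimal play is mixed.
Let Row play I with probability p. Expected payoff against C1: 2p + (-1)(1−p) = 3p − 1; against C2: (-5)p + 3(1−p) = −8p + 3.
Setting these equal: 3p − 1 = −8p + 3 ⇒ 11p = 4 ⇒ p = 4/11, and the value is (3)·(4/11) − 1 = 1/11.
For Column: with q = P(C1), equating I's and II's payoffs gives 7q − 5 = −4q + 3 ⇒ q = 8/11.

1/11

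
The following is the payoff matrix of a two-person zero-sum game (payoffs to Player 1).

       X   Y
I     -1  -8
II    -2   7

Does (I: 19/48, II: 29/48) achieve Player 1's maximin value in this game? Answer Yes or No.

No

Against X this mix gives (19/48)·(-1) + (29/48)·(-2) = -77/48.
Against Y this mix gives (19/48)·(-8) + (29/48)·7 = 17/16.
Player 2 will play X, holding Player 1 to -77/48. Shifting weight toward the row that does better against X would raise this floor (the equalizing mix achieves -23/16 against both X and Y), so the proposed strategy is not optimal.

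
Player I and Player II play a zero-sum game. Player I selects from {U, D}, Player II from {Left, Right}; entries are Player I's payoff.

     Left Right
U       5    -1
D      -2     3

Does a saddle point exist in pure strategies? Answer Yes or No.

No

Row minima: U → -1, D → -2; maximin = -1.
Column maxima: Left → 5, Right → 3; minimax = 3.
-1 ≠ 3, so no pure-strategy equilibrium exists.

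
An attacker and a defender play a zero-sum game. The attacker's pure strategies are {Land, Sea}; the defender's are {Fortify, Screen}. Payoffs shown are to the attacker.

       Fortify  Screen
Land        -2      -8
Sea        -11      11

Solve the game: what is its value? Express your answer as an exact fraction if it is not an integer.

-55/14

Row minima: Land → -8, Sea → -11; maximin = -8.
Column maxima: Fortify → -2, Screen → 11; minimax = -2.
-8 ≠ -2, so there is no saddle point; optimal play is mixed.
Let the attacker play Land with probability p. Expected payoff against Fortify: (-2)p + (-11)(1−p) = 9p − 11; against Screen: (-8)p + 11(1−p) = −19p + 11.
Setting these equal: 9p − 11 = −19p + 11 ⇒ 28p = 22 ⇒ p = 11/14, and the value is (9)·(11/14) − 11 = -55/14.
For the defender: with q = P(Fortify), equating Land's and Sea's payoffs gives 6q − 8 = −22q + 11 ⇒ q = 19/28.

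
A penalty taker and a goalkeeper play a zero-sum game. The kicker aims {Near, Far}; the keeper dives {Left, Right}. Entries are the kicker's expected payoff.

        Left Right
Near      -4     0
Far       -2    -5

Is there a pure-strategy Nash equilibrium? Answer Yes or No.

No

Row minima: Near → -4, Far → -5; maximin = -4.
Column maxima: Left → -2, Right → 0; minimax = -2.
-4 ≠ -2, so no pure-strategy equilibrium exists.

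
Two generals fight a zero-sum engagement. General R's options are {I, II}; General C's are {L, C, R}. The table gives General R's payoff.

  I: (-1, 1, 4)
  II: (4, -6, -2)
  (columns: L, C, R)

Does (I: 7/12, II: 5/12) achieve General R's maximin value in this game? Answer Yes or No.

No

Against L this mix gives (7/12)·(-1) + (5/12)·4 = 13/12.
Against C this mix gives (7/12)·1 + (5/12)·(-6) = -23/12.
Against R this mix gives (7/12)·4 + (5/12)·(-2) = 3/2.
General C will play C, holding General R to -23/12. Shifting weight toward the row that does better against C would raise this floor (the equalizing mix achieves -1/6 against both C and L), so the proposed strategy is not optimal.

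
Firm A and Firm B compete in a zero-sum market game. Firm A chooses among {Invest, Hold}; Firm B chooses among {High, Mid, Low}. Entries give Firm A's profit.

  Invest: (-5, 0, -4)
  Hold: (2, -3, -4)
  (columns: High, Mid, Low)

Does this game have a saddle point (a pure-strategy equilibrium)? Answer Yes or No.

Row minima: Invest → -5, Hold → -4; maximin = -4.
Column maxima: High → 2, Mid → 0, Low → -4; minimax = -4.
maximin = minimax = -4, so a saddle point exists.

Yes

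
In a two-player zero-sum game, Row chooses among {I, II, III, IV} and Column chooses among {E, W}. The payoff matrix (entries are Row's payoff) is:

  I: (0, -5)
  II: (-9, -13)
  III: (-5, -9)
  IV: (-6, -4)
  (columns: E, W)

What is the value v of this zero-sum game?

-30/7

Row minima: I → -5, II → -13, III → -9, IV → -6; maximin = -5.
Column maxima: E → 0, W → -4; minimax = -4.
-5 ≠ -4, so there is no saddle point; optimal play is mixed.
II is strictly dominated by I, so Row never plays it.
III is strictly dominated by I, so Row never plays it.
On the remaining 2×2 (I, IV vs E, W):
Let Row play I with probability p. Expected payoff against E: 0p + (-6)(1−p) = 6p − 6; against W: (-5)p + (-4)(1−p) = −p − 4.
Setting these equal: 6p − 6 = −p − 4 ⇒ 7p = 2 ⇒ p = 2/7, and the value is (6)·(2/7) − 6 = -30/7.
For Column: with q = P(E), equating I's and IV's payoffs gives 5q − 5 = −2q − 4 ⇒ q = 1/7.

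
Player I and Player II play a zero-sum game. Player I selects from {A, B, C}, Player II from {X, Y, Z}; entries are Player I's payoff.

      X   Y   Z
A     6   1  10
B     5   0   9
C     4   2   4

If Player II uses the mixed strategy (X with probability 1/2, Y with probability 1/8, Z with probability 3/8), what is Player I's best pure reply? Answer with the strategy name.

Expected payoff of A: (1/2)·6 + (1/8)·1 + (3/8)·10 = 55/8.
Expected payoff of B: (1/2)·5 + (1/8)·0 + (3/8)·9 = 47/8.
Expected payoff of C: (1/2)·4 + (1/8)·2 + (3/8)·4 = 15/4.
The largest is 55/8, so Player I's best response is A.

A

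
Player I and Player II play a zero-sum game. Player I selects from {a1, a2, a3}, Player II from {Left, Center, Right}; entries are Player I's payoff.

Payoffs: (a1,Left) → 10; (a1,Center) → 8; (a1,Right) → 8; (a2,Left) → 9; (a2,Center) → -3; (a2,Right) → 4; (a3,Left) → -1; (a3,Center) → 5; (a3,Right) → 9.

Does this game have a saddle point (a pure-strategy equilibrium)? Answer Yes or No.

Yes

Row minima: a1 → 8, a2 → -3, a3 → -1; maximin = 8.
Column maxima: Left → 10, Center → 8, Right → 9; minimax = 8.
maximin = minimax = 8, so a saddle point exists.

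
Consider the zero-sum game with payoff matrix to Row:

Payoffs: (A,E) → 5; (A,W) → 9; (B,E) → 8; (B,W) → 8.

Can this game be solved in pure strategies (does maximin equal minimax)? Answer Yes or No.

Row minima: A → 5, B → 8; maximin = 8.
Column maxima: E → 8, W → 9; minimax = 8.
maximin = minimax = 8, so a saddle point exists.

Yes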